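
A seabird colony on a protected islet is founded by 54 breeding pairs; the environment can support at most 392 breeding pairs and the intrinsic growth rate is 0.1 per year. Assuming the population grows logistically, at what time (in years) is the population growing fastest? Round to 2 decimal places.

18.34 years

Logistic growth is fastest at N = K/2 = 196.
A = (K − N₀)/N₀ = 6.2593. Set K/(1 + A·e^(−rt)) = K/2 → A·e^(−rt) = 1.
e^(−0.1t) = 1/6.2593 = 0.159763, so t = ln(6.2593)/0.1 = 1.8341/0.1 = 18.341.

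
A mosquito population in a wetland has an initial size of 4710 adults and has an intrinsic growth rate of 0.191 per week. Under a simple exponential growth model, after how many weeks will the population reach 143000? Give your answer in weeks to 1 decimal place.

Set N₀·e^(rt) = 143000: e^(0.191·t) = 143000/4710 = 30.361.
0.191·t = ln(30.361) = 3.4132, so t = 3.4132/0.191 = 17.87.

17.9 weeks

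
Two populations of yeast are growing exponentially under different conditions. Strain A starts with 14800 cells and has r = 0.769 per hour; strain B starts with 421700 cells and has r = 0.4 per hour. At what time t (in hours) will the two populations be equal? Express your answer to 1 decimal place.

9.1 hours

Set 14800·e^(0.769t) = 421700·e^(0.4t).
e^((0.769 − 0.4)t) = 421700/14800 → e^(0.369·t) = 28.493.
0.369·t = ln(28.493) = 3.3497, so t = 3.3497/0.369 = 9.0777.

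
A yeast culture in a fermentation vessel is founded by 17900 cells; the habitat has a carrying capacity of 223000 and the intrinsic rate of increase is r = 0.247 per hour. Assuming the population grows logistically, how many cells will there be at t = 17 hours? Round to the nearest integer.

A = (K − N₀)/N₀ = (223000 − 17900)/17900 = 11.458.
N(t) = K/(1 + A·e^(−rt)) = 223000/(1 + 11.458×e^(−0.247×17)).
e^(−4.199) = 0.015011; denominator = 1 + 11.458×0.015011 = 1.172.
N = 223000/1.172 = 190274.

190274 cells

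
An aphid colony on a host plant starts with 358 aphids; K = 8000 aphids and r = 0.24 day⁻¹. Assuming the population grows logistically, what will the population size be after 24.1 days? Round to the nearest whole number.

A = (K − N₀)/N₀ = (8000 − 358)/358 = 21.346.
N(t) = K/(1 + A·e^(−rt)) = 8000/(1 + 21.346×e^(−0.24×24.1)).
e^(−5.784) = 0.0030764; denominator = 1 + 21.346×0.0030764 = 1.0657.
N = 8000/1.0657 = 7507.02.

7507 aphids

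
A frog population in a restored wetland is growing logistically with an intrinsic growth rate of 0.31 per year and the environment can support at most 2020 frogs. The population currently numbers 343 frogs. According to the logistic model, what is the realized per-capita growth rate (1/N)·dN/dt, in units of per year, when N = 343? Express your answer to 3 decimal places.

0.257 per year

(1/N)·dN/dt = r(1 − N/K) = 0.31 × (1 − 343/2020).
= 0.31 × 0.8302 = 0.25736.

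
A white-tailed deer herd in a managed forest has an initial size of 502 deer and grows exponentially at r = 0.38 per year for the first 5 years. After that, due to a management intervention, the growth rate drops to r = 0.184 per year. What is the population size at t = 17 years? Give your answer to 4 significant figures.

Phase 1: N(5) = 502·e^(0.38×5) = 502·e^1.9 = 3356.32.
Phase 2 runs for 17 − 5 = 12 years at r = 0.184.
N(17) = 3356.32·e^(0.184×12) = 3356.32·e^2.208 = 30534.1.

30530 deer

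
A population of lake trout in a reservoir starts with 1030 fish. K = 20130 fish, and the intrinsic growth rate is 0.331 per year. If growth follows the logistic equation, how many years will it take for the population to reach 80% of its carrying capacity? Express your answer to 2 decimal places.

A = (K − N₀)/N₀ = (20130 − 1030)/1030 = 18.544.
Solve 20130/(1 + 18.544·e^(−0.331t)) = 16104: 1 + 18.544·e^(−0.331t) = 1.25, so e^(−0.331t) = 0.0134817.
−0.331·t = ln(0.0134817) = -4.3064, so t = 4.3064/0.331 = 13.01.

13.01 years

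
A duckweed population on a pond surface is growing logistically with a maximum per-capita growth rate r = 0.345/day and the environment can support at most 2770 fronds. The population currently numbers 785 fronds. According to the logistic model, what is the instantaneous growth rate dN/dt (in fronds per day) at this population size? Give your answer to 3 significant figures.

dN/dt = rN(1 − N/K) = 0.345 × 785 × (1 − 785/2770).
1 − 785/2770 = 0.71661; dN/dt = 0.345 × 785 × 0.71661 = 194.07.

194 fronds per day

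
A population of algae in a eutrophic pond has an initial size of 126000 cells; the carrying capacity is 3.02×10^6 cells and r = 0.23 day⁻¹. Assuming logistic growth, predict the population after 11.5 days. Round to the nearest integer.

1147910 cells

A = (K − N₀)/N₀ = (3.02×10^6 − 126000)/126000 = 22.968.
N(t) = K/(1 + A·e^(−rt)) = 3.02×10^6/(1 + 22.968×e^(−0.23×11.5)).
e^(−2.645) = 0.071005; denominator = 1 + 22.968×0.071005 = 2.6309.
N = 3.02×10^6/2.6309 = 1.14791×10^6.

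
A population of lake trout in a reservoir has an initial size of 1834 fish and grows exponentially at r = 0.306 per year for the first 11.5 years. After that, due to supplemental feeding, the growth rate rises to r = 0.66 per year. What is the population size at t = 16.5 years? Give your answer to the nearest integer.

Phase 1: N(11.5) = 1834·e^(0.306×11.5) = 1834·e^3.519 = 61898.7.
Phase 2 runs for 16.5 − 11.5 = 5 years at r = 0.66.
N(16.5) = 61898.7·e^(0.66×5) = 61898.7·e^3.3 = 1.678237×10^6.

1678237 fish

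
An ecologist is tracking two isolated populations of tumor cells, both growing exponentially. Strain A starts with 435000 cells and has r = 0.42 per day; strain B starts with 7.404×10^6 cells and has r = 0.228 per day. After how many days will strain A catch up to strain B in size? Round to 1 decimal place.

14.8 days

Set 435000·e^(0.42t) = 7.404×10^6·e^(0.228t).
e^((0.42 − 0.228)t) = 7.404×10^6/435000 → e^(0.192·t) = 17.021.
0.192·t = ln(17.021) = 2.8344, so t = 2.8344/0.192 = 14.763.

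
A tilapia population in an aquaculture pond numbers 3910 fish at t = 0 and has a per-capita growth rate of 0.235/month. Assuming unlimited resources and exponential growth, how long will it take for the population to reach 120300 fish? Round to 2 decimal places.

Set N₀·e^(rt) = 120300: e^(0.235·t) = 120300/3910 = 30.767.
0.235·t = ln(30.767) = 3.4265, so t = 3.4265/0.235 = 14.581.

14.58 months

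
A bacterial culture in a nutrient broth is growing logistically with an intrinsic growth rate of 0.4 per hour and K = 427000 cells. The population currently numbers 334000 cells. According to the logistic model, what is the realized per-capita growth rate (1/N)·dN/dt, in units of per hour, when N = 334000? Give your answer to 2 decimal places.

(1/N)·dN/dt = r(1 − N/K) = 0.4 × (1 − 334000/427000).
= 0.4 × 0.2178 = 0.087119.

0.09 per hour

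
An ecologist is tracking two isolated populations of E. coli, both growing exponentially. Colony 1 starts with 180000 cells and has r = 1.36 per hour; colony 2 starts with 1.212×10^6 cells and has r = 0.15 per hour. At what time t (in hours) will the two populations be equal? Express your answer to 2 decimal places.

Set 180000·e^(1.36t) = 1.212×10^6·e^(0.15t).
e^((1.36 − 0.15)t) = 1.212×10^6/180000 → e^(1.21·t) = 6.7333.
1.21·t = ln(6.7333) = 1.9071, so t = 1.9071/1.21 = 1.5761.

1.58 hours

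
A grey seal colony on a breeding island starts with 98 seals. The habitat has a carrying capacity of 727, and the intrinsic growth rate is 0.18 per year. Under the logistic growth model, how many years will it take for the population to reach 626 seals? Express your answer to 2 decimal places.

A = (K − N₀)/N₀ = (727 − 98)/98 = 6.4184.
Solve 727/(1 + 6.4184·e^(−0.18t)) = 626: 1 + 6.4184·e^(−0.18t) = 1.1613, so e^(−0.18t) = 0.0251375.
−0.18·t = ln(0.0251375) = -3.6834, so t = 3.6834/0.18 = 20.463.

20.46 years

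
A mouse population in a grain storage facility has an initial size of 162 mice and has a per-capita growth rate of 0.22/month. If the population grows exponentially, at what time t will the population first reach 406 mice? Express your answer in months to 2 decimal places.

Set N₀·e^(rt) = 406: e^(0.22·t) = 406/162 = 2.5062.
0.22·t = ln(2.5062) = 0.91876, so t = 0.91876/0.22 = 4.1762.

4.18 months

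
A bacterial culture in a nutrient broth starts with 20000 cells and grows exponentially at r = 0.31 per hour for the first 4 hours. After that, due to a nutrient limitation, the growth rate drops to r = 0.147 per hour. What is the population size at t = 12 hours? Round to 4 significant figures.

224000 cells

Phase 1: N(4) = 20000·e^(0.31×4) = 20000·e^1.24 = 69112.3.
Phase 2 runs for 12 − 4 = 8 hours at r = 0.147.
N(12) = 69112.3·e^(0.147×8) = 69112.3·e^1.176 = 224019.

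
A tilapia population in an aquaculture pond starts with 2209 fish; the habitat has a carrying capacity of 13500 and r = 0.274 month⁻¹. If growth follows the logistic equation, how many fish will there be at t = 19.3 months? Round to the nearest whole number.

A = (K − N₀)/N₀ = (13500 − 2209)/2209 = 5.1114.
N(t) = K/(1 + A·e^(−rt)) = 13500/(1 + 5.1114×e^(−0.274×19.3)).
e^(−5.288) = 0.0050508; denominator = 1 + 5.1114×0.0050508 = 1.0258.
N = 13500/1.0258 = 13160.2.

13160 fish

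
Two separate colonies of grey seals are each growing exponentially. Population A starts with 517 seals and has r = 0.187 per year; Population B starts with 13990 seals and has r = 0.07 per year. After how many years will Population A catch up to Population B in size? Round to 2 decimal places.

28.19 years

Set 517·e^(0.187t) = 13990·e^(0.07t).
e^((0.187 − 0.07)t) = 13990/517 → e^(0.117·t) = 27.06.
0.117·t = ln(27.06) = 3.2981, so t = 3.2981/0.117 = 28.189.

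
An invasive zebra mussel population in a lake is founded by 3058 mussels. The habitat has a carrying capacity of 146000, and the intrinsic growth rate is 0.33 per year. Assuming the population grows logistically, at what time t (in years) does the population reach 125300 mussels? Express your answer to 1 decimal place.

17.1 years

A = (K − N₀)/N₀ = (146000 − 3058)/3058 = 46.744.
Solve 146000/(1 + 46.744·e^(−0.33t)) = 125300: 1 + 46.744·e^(−0.33t) = 1.1652, so e^(−0.33t) = 0.00353425.
−0.33·t = ln(0.00353425) = -5.6453, so t = 5.6453/0.33 = 17.107.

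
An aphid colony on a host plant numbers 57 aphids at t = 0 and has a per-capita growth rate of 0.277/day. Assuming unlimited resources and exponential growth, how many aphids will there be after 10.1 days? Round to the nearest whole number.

935 aphids

N(t) = N₀·e^(rt) = 57 × e^(0.277×10.1) = 57 × e^2.798.
e^2.798 ≈ 16.407, so N ≈ 57 × 16.407 = 935.191.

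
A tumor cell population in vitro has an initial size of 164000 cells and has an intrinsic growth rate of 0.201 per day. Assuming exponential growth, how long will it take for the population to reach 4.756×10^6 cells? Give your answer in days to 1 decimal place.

16.8 days

Set N₀·e^(rt) = 4.756×10^6: e^(0.201·t) = 4.756×10^6/164000 = 29.
0.201·t = ln(29) = 3.3673, so t = 3.3673/0.201 = 16.753.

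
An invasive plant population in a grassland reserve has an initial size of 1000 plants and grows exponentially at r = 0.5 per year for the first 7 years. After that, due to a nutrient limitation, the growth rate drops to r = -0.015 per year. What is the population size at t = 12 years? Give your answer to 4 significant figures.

30720 plants

Phase 1: N(7) = 1000·e^(0.5×7) = 1000·e^3.5 = 33115.5.
Phase 2 runs for 12 − 7 = 5 years at r = -0.015.
N(12) = 33115.5·e^(-0.015×5) = 33115.5·e^-0.075 = 30722.6.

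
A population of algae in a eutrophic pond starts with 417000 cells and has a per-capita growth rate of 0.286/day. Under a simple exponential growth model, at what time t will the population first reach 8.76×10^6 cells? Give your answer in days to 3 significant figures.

10.6 days

Set N₀·e^(rt) = 8.76×10^6: e^(0.286·t) = 8.76×10^6/417000 = 21.007.
0.286·t = ln(21.007) = 3.0449, so t = 3.0449/0.286 = 10.646.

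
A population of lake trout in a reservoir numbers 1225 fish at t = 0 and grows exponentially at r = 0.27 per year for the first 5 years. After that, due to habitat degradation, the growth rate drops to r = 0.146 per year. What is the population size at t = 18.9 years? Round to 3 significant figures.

Phase 1: N(5) = 1225·e^(0.27×5) = 1225·e^1.35 = 4725.35.
Phase 2 runs for 18.9 − 5 = 13.9 years at r = 0.146.
N(18.9) = 4725.35·e^(0.146×13.9) = 4725.35·e^2.029 = 35957.6.

36000 fish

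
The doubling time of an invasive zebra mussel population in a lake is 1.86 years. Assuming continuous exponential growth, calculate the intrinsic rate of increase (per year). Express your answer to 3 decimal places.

r = ln(2)/t_d = 0.6931/1.86 = 0.37266.

0.373 per year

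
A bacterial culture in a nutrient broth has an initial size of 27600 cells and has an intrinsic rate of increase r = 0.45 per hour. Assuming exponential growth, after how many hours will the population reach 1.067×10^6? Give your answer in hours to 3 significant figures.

Set N₀·e^(rt) = 1.067×10^6: e^(0.45·t) = 1.067×10^6/27600 = 38.659.
0.45·t = ln(38.659) = 3.6548, so t = 3.6548/0.45 = 8.1218.

8.12 hours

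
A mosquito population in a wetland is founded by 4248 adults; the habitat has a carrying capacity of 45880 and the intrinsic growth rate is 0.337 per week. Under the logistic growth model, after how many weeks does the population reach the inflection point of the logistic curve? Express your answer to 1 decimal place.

6.8 weeks

Logistic growth is fastest at N = K/2 = 22940.
A = (K − N₀)/N₀ = 9.8004. Set K/(1 + A·e^(−rt)) = K/2 → A·e^(−rt) = 1.
e^(−0.337t) = 1/9.8004 = 0.102037, so t = ln(9.8004)/0.337 = 2.2824/0.337 = 6.7728.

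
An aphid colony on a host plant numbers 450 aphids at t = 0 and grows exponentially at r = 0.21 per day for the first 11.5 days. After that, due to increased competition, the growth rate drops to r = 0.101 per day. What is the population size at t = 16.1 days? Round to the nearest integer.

Phase 1: N(11.5) = 450·e^(0.21×11.5) = 450·e^2.415 = 5035.4.
Phase 2 runs for 16.1 − 11.5 = 4.6 days at r = 0.101.
N(16.1) = 5035.4·e^(0.101×4.6) = 5035.4·e^0.4646 = 8013.22.

8013 aphids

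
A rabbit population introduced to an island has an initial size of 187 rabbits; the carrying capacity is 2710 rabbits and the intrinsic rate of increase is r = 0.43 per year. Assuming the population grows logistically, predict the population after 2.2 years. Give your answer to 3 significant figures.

A = (K − N₀)/N₀ = (2710 − 187)/187 = 13.492.
N(t) = K/(1 + A·e^(−rt)) = 2710/(1 + 13.492×e^(−0.43×2.2)).
e^(−0.946) = 0.38829; denominator = 1 + 13.492×0.38829 = 6.2388.
N = 2710/6.2388 = 434.377.

434 rabbits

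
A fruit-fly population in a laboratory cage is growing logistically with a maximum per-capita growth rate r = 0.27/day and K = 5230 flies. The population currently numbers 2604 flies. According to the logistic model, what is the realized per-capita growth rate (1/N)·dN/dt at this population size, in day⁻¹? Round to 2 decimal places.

0.14 per day

(1/N)·dN/dt = r(1 − N/K) = 0.27 × (1 − 2604/5230).
= 0.27 × 0.5021 = 0.13557.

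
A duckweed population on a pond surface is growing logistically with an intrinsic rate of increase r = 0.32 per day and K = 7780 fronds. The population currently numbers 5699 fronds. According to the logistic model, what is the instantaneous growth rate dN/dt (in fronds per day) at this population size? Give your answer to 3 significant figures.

488 fronds per day

dN/dt = rN(1 − N/K) = 0.32 × 5699 × (1 − 5699/7780).
1 − 5699/7780 = 0.26748; dN/dt = 0.32 × 5699 × 0.26748 = 487.8.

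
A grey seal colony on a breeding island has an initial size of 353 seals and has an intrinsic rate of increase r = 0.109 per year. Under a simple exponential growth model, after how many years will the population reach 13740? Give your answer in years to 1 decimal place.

Set N₀·e^(rt) = 13740: e^(0.109·t) = 13740/353 = 38.924.
0.109·t = ln(38.924) = 3.6616, so t = 3.6616/0.109 = 33.593.

33.6 years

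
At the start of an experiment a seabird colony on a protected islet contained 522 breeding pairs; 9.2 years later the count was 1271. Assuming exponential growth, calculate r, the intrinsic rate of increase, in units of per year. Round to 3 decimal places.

0.097 per year

From N(t) = N₀·e^(rt): e^(r·9.2) = 1271/522 = 2.4349.
r·9.2 = ln(2.4349) = 0.88989, so r = 0.88989/9.2 = 0.096727.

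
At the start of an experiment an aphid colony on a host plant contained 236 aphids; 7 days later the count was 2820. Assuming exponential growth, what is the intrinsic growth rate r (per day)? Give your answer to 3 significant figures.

0.354 per day

From N(t) = N₀·e^(rt): e^(r·7) = 2820/236 = 11.949.
r·7 = ln(11.949) = 2.4807, so r = 2.4807/7 = 0.35438.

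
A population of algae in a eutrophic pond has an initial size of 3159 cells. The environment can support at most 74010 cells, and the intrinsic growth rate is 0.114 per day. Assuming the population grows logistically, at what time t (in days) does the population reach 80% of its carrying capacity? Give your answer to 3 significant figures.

A = (K − N₀)/N₀ = (74010 − 3159)/3159 = 22.428.
Solve 74010/(1 + 22.428·e^(−0.114t)) = 59208: 1 + 22.428·e^(−0.114t) = 1.25, so e^(−0.114t) = 0.0111466.
−0.114·t = ln(0.0111466) = -4.4966, so t = 4.4966/0.114 = 39.444.

39.4 days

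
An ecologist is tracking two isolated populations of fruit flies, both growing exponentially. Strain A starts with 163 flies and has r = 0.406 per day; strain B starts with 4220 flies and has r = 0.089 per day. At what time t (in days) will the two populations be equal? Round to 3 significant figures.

10.3 days

Set 163·e^(0.406t) = 4220·e^(0.089t).
e^((0.406 − 0.089)t) = 4220/163 → e^(0.317·t) = 25.89.
0.317·t = ln(25.89) = 3.2538, so t = 3.2538/0.317 = 10.264.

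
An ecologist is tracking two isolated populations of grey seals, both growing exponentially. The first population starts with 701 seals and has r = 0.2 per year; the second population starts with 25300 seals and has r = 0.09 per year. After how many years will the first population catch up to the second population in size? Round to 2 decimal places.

32.60 years

Set 701·e^(0.2t) = 25300·e^(0.09t).
e^((0.2 − 0.09)t) = 25300/701 → e^(0.11·t) = 36.091.
0.11·t = ln(36.091) = 3.5861, so t = 3.5861/0.11 = 32.6.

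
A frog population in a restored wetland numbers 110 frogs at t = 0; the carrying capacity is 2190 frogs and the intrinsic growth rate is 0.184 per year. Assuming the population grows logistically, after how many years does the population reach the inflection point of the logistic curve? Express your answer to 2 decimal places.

Logistic growth is fastest at N = K/2 = 1095.
A = (K − N₀)/N₀ = 18.909. Set K/(1 + A·e^(−rt)) = K/2 → A·e^(−rt) = 1.
e^(−0.184t) = 1/18.909 = 0.0528846, so t = ln(18.909)/0.184 = 2.9396/0.184 = 15.976.

15.98 years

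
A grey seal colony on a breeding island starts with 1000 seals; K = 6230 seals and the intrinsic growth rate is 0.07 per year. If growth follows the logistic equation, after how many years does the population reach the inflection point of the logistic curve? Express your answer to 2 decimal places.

Logistic growth is fastest at N = K/2 = 3115.
A = (K − N₀)/N₀ = 5.23. Set K/(1 + A·e^(−rt)) = K/2 → A·e^(−rt) = 1.
e^(−0.07t) = 1/5.23 = 0.191205, so t = ln(5.23)/0.07 = 1.6544/0.07 = 23.634.

23.63 years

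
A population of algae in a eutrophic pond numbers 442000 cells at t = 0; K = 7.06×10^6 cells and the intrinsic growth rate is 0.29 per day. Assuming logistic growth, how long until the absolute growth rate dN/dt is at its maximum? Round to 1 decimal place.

Logistic growth is fastest at N = K/2 = 3.53×10^6.
A = (K − N₀)/N₀ = 14.973. Set K/(1 + A·e^(−rt)) = K/2 → A·e^(−rt) = 1.
e^(−0.29t) = 1/14.973 = 0.0667875, so t = ln(14.973)/0.29 = 2.7062/0.29 = 9.3319.

9.3 days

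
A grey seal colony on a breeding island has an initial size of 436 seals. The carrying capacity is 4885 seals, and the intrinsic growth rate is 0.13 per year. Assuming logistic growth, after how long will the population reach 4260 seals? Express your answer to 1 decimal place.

32.6 years

A = (K − N₀)/N₀ = (4885 − 436)/436 = 10.204.
Solve 4885/(1 + 10.204·e^(−0.13t)) = 4260: 1 + 10.204·e^(−0.13t) = 1.1467, so e^(−0.13t) = 0.0143779.
−0.13·t = ln(0.0143779) = -4.2421, so t = 4.2421/0.13 = 32.631.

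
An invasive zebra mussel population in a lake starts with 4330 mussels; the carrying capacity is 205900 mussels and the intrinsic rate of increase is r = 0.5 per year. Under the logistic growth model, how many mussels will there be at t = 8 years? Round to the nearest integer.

A = (K − N₀)/N₀ = (205900 − 4330)/4330 = 46.552.
N(t) = K/(1 + A·e^(−rt)) = 205900/(1 + 46.552×e^(−0.5×8)).
e^(−4) = 0.018316; denominator = 1 + 46.552×0.018316 = 1.8526.
N = 205900/1.8526 = 111139.

111139 mussels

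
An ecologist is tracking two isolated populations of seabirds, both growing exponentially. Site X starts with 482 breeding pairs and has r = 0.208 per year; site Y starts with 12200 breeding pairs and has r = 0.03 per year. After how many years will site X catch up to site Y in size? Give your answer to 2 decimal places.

18.15 years

Set 482·e^(0.208t) = 12200·e^(0.03t).
e^((0.208 − 0.03)t) = 12200/482 → e^(0.178·t) = 25.311.
0.178·t = ln(25.311) = 3.2312, so t = 3.2312/0.178 = 18.153.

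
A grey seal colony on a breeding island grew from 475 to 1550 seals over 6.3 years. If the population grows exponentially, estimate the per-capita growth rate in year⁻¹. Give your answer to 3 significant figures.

0.188 per year

From N(t) = N₀·e^(rt): e^(r·6.3) = 1550/475 = 3.2632.
r·6.3 = ln(3.2632) = 1.1827, so r = 1.1827/6.3 = 0.18773.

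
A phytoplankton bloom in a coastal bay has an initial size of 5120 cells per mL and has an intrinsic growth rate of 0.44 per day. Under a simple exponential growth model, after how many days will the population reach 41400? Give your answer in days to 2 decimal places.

Set N₀·e^(rt) = 41400: e^(0.44·t) = 41400/5120 = 8.0859.
0.44·t = ln(8.0859) = 2.0901, so t = 2.0901/0.44 = 4.7503.

4.75 days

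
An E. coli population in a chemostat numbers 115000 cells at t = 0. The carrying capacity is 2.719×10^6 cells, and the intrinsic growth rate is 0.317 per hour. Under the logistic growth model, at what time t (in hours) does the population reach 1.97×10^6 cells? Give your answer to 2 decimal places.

A = (K − N₀)/N₀ = (2.719×10^6 − 115000)/115000 = 22.643.
Solve 2.719×10^6/(1 + 22.643·e^(−0.317t)) = 1.97×10^6: 1 + 22.643·e^(−0.317t) = 1.3802, so e^(−0.317t) = 0.0167908.
−0.317·t = ln(0.0167908) = -4.0869, so t = 4.0869/0.317 = 12.892.

12.89 hours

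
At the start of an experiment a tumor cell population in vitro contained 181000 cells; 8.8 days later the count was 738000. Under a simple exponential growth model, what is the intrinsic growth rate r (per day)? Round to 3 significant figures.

From N(t) = N₀·e^(rt): e^(r·8.8) = 738000/181000 = 4.0773.
r·8.8 = ln(4.0773) = 1.4054, so r = 1.4054/8.8 = 0.15971.

0.160 per day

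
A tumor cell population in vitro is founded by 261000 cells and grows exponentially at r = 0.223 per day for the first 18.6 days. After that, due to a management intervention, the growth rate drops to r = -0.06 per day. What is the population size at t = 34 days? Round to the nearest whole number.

Phase 1: N(18.6) = 261000·e^(0.223×18.6) = 261000·e^4.148 = 1.651989×10^7.
Phase 2 runs for 34 − 18.6 = 15.4 days at r = -0.06.
N(34) = 1.651989×10^7·e^(-0.06×15.4) = 1.651989×10^7·e^-0.924 = 6.557209×10^6.

6557209 cells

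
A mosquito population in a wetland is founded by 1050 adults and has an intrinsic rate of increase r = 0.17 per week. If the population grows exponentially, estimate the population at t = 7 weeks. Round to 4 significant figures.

N(t) = N₀·e^(rt) = 1050 × e^(0.17×7) = 1050 × e^1.19.
e^1.19 ≈ 3.2871, so N ≈ 1050 × 3.2871 = 3451.44.

3451 adults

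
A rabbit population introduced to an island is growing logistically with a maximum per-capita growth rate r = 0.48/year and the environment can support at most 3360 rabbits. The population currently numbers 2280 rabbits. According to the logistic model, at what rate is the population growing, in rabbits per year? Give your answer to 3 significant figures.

352 rabbits per year

dN/dt = rN(1 − N/K) = 0.48 × 2280 × (1 − 2280/3360).
1 − 2280/3360 = 0.32143; dN/dt = 0.48 × 2280 × 0.32143 = 351.77.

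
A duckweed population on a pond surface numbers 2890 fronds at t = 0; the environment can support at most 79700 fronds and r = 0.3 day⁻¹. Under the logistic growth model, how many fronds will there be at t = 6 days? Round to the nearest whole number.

14778 fronds

A = (K − N₀)/N₀ = (79700 − 2890)/2890 = 26.578.
N(t) = K/(1 + A·e^(−rt)) = 79700/(1 + 26.578×e^(−0.3×6)).
e^(−1.8) = 0.1653; denominator = 1 + 26.578×0.1653 = 5.3933.
N = 79700/5.3933 = 14777.6.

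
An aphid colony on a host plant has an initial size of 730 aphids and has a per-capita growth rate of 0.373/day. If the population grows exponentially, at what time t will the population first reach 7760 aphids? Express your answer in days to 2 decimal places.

Set N₀·e^(rt) = 7760: e^(0.373·t) = 7760/730 = 10.63.
0.373·t = ln(10.63) = 2.3637, so t = 2.3637/0.373 = 6.337.

6.34 days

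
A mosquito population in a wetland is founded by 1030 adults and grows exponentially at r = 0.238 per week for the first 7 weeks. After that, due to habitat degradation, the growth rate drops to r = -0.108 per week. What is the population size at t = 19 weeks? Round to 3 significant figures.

Phase 1: N(7) = 1030·e^(0.238×7) = 1030·e^1.666 = 5449.69.
Phase 2 runs for 19 − 7 = 12 weeks at r = -0.108.
N(19) = 5449.69·e^(-0.108×12) = 5449.69·e^-1.296 = 1491.17.

1490 adults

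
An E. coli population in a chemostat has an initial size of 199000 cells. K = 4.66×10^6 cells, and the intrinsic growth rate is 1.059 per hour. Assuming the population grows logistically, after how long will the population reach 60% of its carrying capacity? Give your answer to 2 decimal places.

A = (K − N₀)/N₀ = (4.66×10^6 − 199000)/199000 = 22.417.
Solve 4.66×10^6/(1 + 22.417·e^(−1.059t)) = 2.796×10^6: 1 + 22.417·e^(−1.059t) = 1.6667, so e^(−1.059t) = 0.0297392.
−1.059·t = ln(0.0297392) = -3.5153, so t = 3.5153/1.059 = 3.3194.

3.32 hours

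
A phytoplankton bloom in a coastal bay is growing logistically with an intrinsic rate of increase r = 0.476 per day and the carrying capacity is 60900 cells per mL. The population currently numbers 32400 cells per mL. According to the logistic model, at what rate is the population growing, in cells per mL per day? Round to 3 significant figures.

7220 cells per mL per day

dN/dt = rN(1 − N/K) = 0.476 × 32400 × (1 − 32400/60900).
1 − 32400/60900 = 0.46798; dN/dt = 0.476 × 32400 × 0.46798 = 7217.4.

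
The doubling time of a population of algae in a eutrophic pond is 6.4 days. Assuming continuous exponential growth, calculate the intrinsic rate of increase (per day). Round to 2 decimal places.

0.11 per day

r = ln(2)/t_d = 0.6931/6.4 = 0.1083.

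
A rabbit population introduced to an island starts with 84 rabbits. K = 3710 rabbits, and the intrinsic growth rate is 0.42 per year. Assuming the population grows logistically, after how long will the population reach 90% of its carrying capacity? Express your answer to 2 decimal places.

A = (K − N₀)/N₀ = (3710 − 84)/84 = 43.167.
Solve 3710/(1 + 43.167·e^(−0.42t)) = 3339: 1 + 43.167·e^(−0.42t) = 1.1111, so e^(−0.42t) = 0.002574.
−0.42·t = ln(0.002574) = -5.9623, so t = 5.9623/0.42 = 14.196.

14.20 years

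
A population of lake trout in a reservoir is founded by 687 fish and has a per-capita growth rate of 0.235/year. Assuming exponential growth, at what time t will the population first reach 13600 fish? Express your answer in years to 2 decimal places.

12.70 years

Set N₀·e^(rt) = 13600: e^(0.235·t) = 13600/687 = 19.796.
0.235·t = ln(19.796) = 2.9855, so t = 2.9855/0.235 = 12.704.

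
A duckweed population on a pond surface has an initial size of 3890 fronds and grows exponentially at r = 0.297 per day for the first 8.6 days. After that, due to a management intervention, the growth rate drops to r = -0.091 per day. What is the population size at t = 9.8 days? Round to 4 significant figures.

Phase 1: N(8.6) = 3890·e^(0.297×8.6) = 3890·e^2.554 = 50029.3.
Phase 2 runs for 9.8 − 8.6 = 1.2 days at r = -0.091.
N(9.8) = 50029.3·e^(-0.091×1.2) = 50029.3·e^-0.1092 = 44853.8.

44850 fronds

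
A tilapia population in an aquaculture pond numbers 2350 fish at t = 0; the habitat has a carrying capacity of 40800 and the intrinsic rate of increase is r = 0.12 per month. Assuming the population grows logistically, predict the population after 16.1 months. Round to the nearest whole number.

12106 fish

A = (K − N₀)/N₀ = (40800 − 2350)/2350 = 16.362.
N(t) = K/(1 + A·e^(−rt)) = 40800/(1 + 16.362×e^(−0.12×16.1)).
e^(−1.932) = 0.14486; denominator = 1 + 16.362×0.14486 = 3.3701.
N = 40800/3.3701 = 12106.4.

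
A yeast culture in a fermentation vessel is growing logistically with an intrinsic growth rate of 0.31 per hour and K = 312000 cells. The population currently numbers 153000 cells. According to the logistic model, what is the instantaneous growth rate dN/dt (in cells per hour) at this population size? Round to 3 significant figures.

24200 cells per hour

dN/dt = rN(1 − N/K) = 0.31 × 153000 × (1 − 153000/312000).
1 − 153000/312000 = 0.50962; dN/dt = 0.31 × 153000 × 0.50962 = 24171.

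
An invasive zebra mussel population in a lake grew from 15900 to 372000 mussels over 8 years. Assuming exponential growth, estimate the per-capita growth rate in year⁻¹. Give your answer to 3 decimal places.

From N(t) = N₀·e^(rt): e^(r·8) = 372000/15900 = 23.396.
r·8 = ln(23.396) = 3.1526, so r = 3.1526/8 = 0.39407.

0.394 per year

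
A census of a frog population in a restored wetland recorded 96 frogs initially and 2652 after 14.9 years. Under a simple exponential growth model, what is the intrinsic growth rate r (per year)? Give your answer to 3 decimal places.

0.223 per year

From N(t) = N₀·e^(rt): e^(r·14.9) = 2652/96 = 27.625.
r·14.9 = ln(27.625) = 3.3187, so r = 3.3187/14.9 = 0.22273.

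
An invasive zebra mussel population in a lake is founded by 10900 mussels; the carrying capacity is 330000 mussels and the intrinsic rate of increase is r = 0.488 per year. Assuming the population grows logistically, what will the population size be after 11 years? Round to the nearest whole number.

290359 mussels

A = (K − N₀)/N₀ = (330000 − 10900)/10900 = 29.275.
N(t) = K/(1 + A·e^(−rt)) = 330000/(1 + 29.275×e^(−0.488×11)).
e^(−5.368) = 0.0046634; denominator = 1 + 29.275×0.0046634 = 1.1365.
N = 330000/1.1365 = 290359.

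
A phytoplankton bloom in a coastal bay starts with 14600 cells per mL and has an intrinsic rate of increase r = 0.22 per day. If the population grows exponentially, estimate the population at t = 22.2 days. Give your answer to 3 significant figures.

1930000 cells per mL

N(t) = N₀·e^(rt) = 14600 × e^(0.22×22.2) = 14600 × e^4.884.
e^4.884 ≈ 132.16, so N ≈ 14600 × 132.16 = 1.92951×10^6.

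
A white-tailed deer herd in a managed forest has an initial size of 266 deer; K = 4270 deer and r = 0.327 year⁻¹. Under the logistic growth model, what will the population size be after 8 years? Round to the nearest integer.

A = (K − N₀)/N₀ = (4270 − 266)/266 = 15.053.
N(t) = K/(1 + A·e^(−rt)) = 4270/(1 + 15.053×e^(−0.327×8)).
e^(−2.616) = 0.073095; denominator = 1 + 15.053×0.073095 = 2.1003.
N = 4270/2.1003 = 2033.07.

2033 deer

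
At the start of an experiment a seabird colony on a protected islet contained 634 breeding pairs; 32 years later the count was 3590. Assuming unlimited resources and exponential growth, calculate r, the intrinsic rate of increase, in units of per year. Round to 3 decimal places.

0.054 per year

From N(t) = N₀·e^(rt): e^(r·32) = 3590/634 = 5.6625.
r·32 = ln(5.6625) = 1.7339, so r = 1.7339/32 = 0.054183.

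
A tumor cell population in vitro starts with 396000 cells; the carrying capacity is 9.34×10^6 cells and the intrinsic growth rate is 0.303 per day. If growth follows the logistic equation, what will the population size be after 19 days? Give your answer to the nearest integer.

A = (K − N₀)/N₀ = (9.34×10^6 − 396000)/396000 = 22.586.
N(t) = K/(1 + A·e^(−rt)) = 9.34×10^6/(1 + 22.586×e^(−0.303×19)).
e^(−5.757) = 0.0031606; denominator = 1 + 22.586×0.0031606 = 1.0714.
N = 9.34×10^6/1.0714 = 8.717693×10^6.

8717693 cells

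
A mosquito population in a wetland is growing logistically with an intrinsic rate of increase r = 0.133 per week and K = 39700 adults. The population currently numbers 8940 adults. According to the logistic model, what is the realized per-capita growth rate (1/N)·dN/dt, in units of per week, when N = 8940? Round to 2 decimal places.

(1/N)·dN/dt = r(1 − N/K) = 0.133 × (1 − 8940/39700).
= 0.133 × 0.77481 = 0.10305.

0.10 per week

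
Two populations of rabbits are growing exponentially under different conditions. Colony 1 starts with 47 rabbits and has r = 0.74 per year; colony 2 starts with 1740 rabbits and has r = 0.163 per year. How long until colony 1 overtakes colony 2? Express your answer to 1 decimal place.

6.3 years

Set 47·e^(0.74t) = 1740·e^(0.163t).
e^((0.74 − 0.163)t) = 1740/47 → e^(0.577·t) = 37.021.
0.577·t = ln(37.021) = 3.6115, so t = 3.6115/0.577 = 6.2591.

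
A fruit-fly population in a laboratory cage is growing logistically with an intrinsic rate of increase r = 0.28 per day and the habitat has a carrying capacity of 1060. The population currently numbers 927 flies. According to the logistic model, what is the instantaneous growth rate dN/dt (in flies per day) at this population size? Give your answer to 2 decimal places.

32.57 flies per day

dN/dt = rN(1 − N/K) = 0.28 × 927 × (1 − 927/1060).
1 − 927/1060 = 0.12547; dN/dt = 0.28 × 927 × 0.12547 = 32.567.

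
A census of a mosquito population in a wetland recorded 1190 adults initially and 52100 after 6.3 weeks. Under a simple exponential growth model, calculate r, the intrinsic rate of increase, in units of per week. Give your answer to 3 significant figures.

From N(t) = N₀·e^(rt): e^(r·6.3) = 52100/1190 = 43.782.
r·6.3 = ln(43.782) = 3.7792, so r = 3.7792/6.3 = 0.59987.

0.600 per week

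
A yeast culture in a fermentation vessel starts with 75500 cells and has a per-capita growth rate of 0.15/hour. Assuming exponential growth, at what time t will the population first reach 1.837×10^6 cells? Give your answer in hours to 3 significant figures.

Set N₀·e^(rt) = 1.837×10^6: e^(0.15·t) = 1.837×10^6/75500 = 24.331.
0.15·t = ln(24.331) = 3.1918, so t = 3.1918/0.15 = 21.278.

21.3 hours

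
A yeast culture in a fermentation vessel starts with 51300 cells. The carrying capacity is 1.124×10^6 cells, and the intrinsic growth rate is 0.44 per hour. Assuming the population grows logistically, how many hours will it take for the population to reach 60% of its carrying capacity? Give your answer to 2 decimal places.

7.83 hours

A = (K − N₀)/N₀ = (1.124×10^6 − 51300)/51300 = 20.91.
Solve 1.124×10^6/(1 + 20.91·e^(−0.44t)) = 674400: 1 + 20.91·e^(−0.44t) = 1.6667, so e^(−0.44t) = 0.0318822.
−0.44·t = ln(0.0318822) = -3.4457, so t = 3.4457/0.44 = 7.8312.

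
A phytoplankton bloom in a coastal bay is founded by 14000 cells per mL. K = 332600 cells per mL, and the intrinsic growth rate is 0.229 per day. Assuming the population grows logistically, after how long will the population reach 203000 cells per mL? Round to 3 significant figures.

15.6 days

A = (K − N₀)/N₀ = (332600 − 14000)/14000 = 22.757.
Solve 332600/(1 + 22.757·e^(−0.229t)) = 203000: 1 + 22.757·e^(−0.229t) = 1.6384, so e^(−0.229t) = 0.0280538.
−0.229·t = ln(0.0280538) = -3.5736, so t = 3.5736/0.229 = 15.605.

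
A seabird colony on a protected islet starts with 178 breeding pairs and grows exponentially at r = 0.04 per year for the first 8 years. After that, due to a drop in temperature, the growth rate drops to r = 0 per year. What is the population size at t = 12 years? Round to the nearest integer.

Phase 1: N(8) = 178·e^(0.04×8) = 178·e^0.32 = 245.129.
Phase 2 runs for 12 − 8 = 4 years at r = 0.
N(12) = 245.129·e^(0×4) = 245.129·e^-0 = 245.129.

245 breeding pairs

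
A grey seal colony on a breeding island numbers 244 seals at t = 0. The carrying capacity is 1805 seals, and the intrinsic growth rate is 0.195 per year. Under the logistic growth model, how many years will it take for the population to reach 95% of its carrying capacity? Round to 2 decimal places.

24.62 years

A = (K − N₀)/N₀ = (1805 − 244)/244 = 6.3975.
Solve 1805/(1 + 6.3975·e^(−0.195t)) = 1714.75: 1 + 6.3975·e^(−0.195t) = 1.0526, so e^(−0.195t) = 0.00822685.
−0.195·t = ln(0.00822685) = -4.8004, so t = 4.8004/0.195 = 24.617.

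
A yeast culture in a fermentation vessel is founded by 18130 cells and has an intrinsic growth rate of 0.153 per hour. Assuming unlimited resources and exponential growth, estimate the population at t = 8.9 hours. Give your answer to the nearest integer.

70758 cells

N(t) = N₀·e^(rt) = 18130 × e^(0.153×8.9) = 18130 × e^1.362.
e^1.362 ≈ 3.9028, so N ≈ 18130 × 3.9028 = 70758.2.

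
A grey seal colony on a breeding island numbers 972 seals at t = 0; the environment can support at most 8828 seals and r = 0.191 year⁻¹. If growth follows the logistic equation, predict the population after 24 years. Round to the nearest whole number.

A = (K − N₀)/N₀ = (8828 − 972)/972 = 8.0823.
N(t) = K/(1 + A·e^(−rt)) = 8828/(1 + 8.0823×e^(−0.191×24)).
e^(−4.584) = 0.010214; denominator = 1 + 8.0823×0.010214 = 1.0826.
N = 8828/1.0826 = 8154.8.

8155 seals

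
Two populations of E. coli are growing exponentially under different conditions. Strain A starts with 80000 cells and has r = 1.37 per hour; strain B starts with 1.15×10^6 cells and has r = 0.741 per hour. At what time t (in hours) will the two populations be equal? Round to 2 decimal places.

4.24 hours

Set 80000·e^(1.37t) = 1.15×10^6·e^(0.741t).
e^((1.37 − 0.741)t) = 1.15×10^6/80000 → e^(0.629·t) = 14.375.
0.629·t = ln(14.375) = 2.6655, so t = 2.6655/0.629 = 4.2377.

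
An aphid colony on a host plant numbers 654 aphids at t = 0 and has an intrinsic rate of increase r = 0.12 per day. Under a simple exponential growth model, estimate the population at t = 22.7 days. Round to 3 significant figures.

N(t) = N₀·e^(rt) = 654 × e^(0.12×22.7) = 654 × e^2.724.
e^2.724 ≈ 15.241, so N ≈ 654 × 15.241 = 9967.72.

9970 aphids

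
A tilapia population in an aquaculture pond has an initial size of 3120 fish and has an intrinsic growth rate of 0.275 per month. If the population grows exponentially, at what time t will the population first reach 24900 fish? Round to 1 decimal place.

Set N₀·e^(rt) = 24900: e^(0.275·t) = 24900/3120 = 7.9808.
0.275·t = ln(7.9808) = 2.077, so t = 2.077/0.275 = 7.5529.

7.6 months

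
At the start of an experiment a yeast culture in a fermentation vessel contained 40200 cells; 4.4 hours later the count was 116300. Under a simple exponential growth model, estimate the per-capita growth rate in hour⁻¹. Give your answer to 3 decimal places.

From N(t) = N₀·e^(rt): e^(r·4.4) = 116300/40200 = 2.893.
r·4.4 = ln(2.893) = 1.0623, so r = 1.0623/4.4 = 0.24143.

0.241 per hour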